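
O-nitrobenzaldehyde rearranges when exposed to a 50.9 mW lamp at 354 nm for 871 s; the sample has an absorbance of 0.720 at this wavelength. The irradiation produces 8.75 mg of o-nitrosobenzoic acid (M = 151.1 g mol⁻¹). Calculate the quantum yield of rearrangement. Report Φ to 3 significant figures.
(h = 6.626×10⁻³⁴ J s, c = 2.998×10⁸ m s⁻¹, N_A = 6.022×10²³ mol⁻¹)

Product: 8.75 mg / 151.1 g mol⁻¹ = 5.791×10⁻⁵ mol.
Photon energy at 354 nm: hc/λ = (6.626×10⁻³⁴)(2.998×10⁸)/(354×10⁻⁹) = 5.612×10⁻¹⁹ J.
Energy delivered: (50.9 mW)(871 s) = 44.33 J.
Photons incident: 44.33 / 5.612×10⁻¹⁹ = 7.899×10¹⁹, i.e. 7.899×10¹⁹/6.022×10²³ = 1.312×10⁻⁴ mol.
Fraction absorbed: 1 − 10^(−0.720) = 0.8095.
Photons absorbed: 0.8095 × 1.312×10⁻⁴ = 1.062×10⁻⁴ mol.
Φ = 5.791×10⁻⁵ mol / 1.062×10⁻⁴ mol photons = 0.545.

Φ = 0.545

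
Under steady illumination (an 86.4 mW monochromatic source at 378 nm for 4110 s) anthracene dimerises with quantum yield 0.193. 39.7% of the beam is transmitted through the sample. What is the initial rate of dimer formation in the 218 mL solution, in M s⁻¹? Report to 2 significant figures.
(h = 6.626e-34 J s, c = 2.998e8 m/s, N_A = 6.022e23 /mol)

1.5e-7 M s⁻¹

Photon energy at 378 nm: hc/λ = (6.626e-34)(2.998e8)/(378e-9) = 5.255e-19 J.
Energy delivered: (86.4 mW)(4110 s) = 355.1 J.
Photons incident: 355.1 / 5.255e-19 = 6.757e20, i.e. 6.757e20/6.022e23 = 0.001122 mol.
Fraction absorbed: 1 − 39.7/100 = 0.6030.
Photons absorbed: 0.6030 × 0.001122 = 6.766e-4 mol.
Product formed: 0.193 × 6.766e-4 = 1.306e-4 mol.
Rate: 1.306e-4 mol / (4110 s × 0.218 L) = 1.5e-7 M s⁻¹.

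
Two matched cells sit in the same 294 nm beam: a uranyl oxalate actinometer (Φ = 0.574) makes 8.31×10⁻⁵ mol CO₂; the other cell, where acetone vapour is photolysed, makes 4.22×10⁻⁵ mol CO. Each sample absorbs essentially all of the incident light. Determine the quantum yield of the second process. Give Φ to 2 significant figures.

Φ = 0.29

Photons absorbed by the actinometer: 8.31×10⁻⁵ / 0.574 = 1.448×10⁻⁴ mol.
Φ(unknown) = 4.22×10⁻⁵ / 1.448×10⁻⁴ = 0.29.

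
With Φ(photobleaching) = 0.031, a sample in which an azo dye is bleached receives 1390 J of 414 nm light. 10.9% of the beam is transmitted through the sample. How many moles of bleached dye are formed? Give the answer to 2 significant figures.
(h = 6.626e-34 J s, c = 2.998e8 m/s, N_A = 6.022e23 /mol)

1.3e-4 mol

Photon energy at 414 nm: hc/λ = (6.626e-34)(2.998e8)/(414e-9) = 4.798e-19 J.
Photons incident: 1390 / 4.798e-19 = 2.897e21, i.e. 2.897e21/6.022e23 = 0.004811 mol.
Fraction absorbed: 1 − 10.9/100 = 0.8910.
Photons absorbed: 0.8910 × 0.004811 = 0.004287 mol.
Product: Φ × n_abs = 0.031 × 0.004287 = 1.329e-4 mol.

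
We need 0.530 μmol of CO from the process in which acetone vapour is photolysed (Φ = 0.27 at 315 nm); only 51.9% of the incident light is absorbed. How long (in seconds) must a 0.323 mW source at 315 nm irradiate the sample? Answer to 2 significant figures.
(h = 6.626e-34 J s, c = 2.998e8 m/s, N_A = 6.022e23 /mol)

t ≈ 4400 s

Product: 0.530 μmol = 5.30e-7 mol.
Photons that must be absorbed: 5.30e-7 / 0.27 = 1.963e-6 mol.
Incident photons needed: 1.963e-6 / 0.519 = 3.782e-6 mol.
Photon energy: hc/λ = 6.306e-19 J; per mole, 3.797e5 J mol⁻¹.
Energy required: 3.782e-6 × 3.797e5 = 1.436 J.
Time: 1.436 J / 0.000323 W = 4400 s.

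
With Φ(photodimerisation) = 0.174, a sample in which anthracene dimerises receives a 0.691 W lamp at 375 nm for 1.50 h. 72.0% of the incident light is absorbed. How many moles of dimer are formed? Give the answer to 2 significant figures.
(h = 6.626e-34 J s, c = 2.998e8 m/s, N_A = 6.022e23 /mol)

0.0015 mol

Photon energy at 375 nm: hc/λ = (6.626e-34)(2.998e8)/(375e-9) = 5.297e-19 J.
Energy delivered: (0.691 W)(5400 s) = 3731 J.
Photons incident: 3731 / 5.297e-19 = 7.044e21, i.e. 7.044e21/6.022e23 = 0.01170 mol.
Photons absorbed: 0.720 × 0.01170 = 0.008424 mol.
Product: Φ × n_abs = 0.174 × 0.008424 = 0.001466 mol.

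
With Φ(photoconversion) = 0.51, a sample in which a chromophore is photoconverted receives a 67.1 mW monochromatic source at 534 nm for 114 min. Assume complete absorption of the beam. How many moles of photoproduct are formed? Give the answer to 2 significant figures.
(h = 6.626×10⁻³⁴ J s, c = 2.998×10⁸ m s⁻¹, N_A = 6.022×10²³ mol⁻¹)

0.0010 mol

Photon energy at 534 nm: hc/λ = (6.626×10⁻³⁴)(2.998×10⁸)/(534×10⁻⁹) = 3.720×10⁻¹⁹ J.
Energy delivered: (67.1 mW)(6840 s) = 459.0 J.
Photons incident: 459.0 / 3.720×10⁻¹⁹ = 1.234×10²¹, i.e. 1.234×10²¹/6.022×10²³ = 0.002049 mol.
Product: Φ × n_abs = 0.51 × 0.002049 = 0.001045 mol.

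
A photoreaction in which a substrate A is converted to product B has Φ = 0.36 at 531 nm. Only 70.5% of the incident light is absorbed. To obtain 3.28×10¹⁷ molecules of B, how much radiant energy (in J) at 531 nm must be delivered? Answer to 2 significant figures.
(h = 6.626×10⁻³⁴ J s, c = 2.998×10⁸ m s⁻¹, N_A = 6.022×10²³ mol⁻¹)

0.48 J

Product: 3.28×10¹⁷ / 6.022×10²³ = 5.447×10⁻⁷ mol.
Photons that must be absorbed: 5.447×10⁻⁷ / 0.36 = 1.513×10⁻⁶ mol.
Incident photons needed: 1.513×10⁻⁶ / 0.705 = 2.146×10⁻⁶ mol.
Photon energy: hc/λ = 3.741×10⁻¹⁹ J; per mole, 2.253×10⁵ J mol⁻¹.
Energy required: 2.146×10⁻⁶ × 2.253×10⁵ = 0.48 J.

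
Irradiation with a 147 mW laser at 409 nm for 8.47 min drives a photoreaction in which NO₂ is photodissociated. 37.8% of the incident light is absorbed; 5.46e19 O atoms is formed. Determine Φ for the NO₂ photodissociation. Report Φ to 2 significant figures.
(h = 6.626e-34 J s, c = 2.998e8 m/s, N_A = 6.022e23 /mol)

Product: 5.46e19 / 6.022e23 = 9.067e-5 mol.
Photon energy at 409 nm: hc/λ = (6.626e-34)(2.998e8)/(409e-9) = 4.857e-19 J.
Energy delivered: (147 mW)(508.2 s) = 74.71 J.
Photons incident: 74.71 / 4.857e-19 = 1.538e20, i.e. 1.538e20/6.022e23 = 2.554e-4 mol.
Photons absorbed: 0.378 × 2.554e-4 = 9.654e-5 mol.
Φ = 9.067e-5 mol / 9.654e-5 mol photons = 0.94.

Φ = 0.94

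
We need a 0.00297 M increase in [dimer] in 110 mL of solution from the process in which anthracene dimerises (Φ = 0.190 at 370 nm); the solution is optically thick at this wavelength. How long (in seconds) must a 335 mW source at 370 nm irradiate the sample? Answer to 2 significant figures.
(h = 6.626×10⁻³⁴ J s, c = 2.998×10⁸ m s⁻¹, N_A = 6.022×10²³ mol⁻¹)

Product: (0.00297 M)(0.11 L) = 3.267×10⁻⁴ mol.
Photons that must be absorbed: 3.267×10⁻⁴ / 0.190 = 0.001719 mol.
Photon energy: hc/λ = 5.369×10⁻¹⁹ J; per mole, 3.233×10⁵ J mol⁻¹.
Energy required: 0.001719 × 3.233×10⁵ = 555.8 J.
Time: 555.8 J / 0.335 W = 1700 s.

t ≈ 1700 s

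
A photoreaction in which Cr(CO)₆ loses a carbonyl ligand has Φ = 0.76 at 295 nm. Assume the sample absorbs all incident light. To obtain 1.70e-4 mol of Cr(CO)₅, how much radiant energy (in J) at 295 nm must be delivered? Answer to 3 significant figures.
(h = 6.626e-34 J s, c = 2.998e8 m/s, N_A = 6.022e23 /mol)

90.7 J

Photons that must be absorbed: 1.70e-4 / 0.76 = 2.237e-4 mol.
Photon energy: hc/λ = 6.734e-19 J; per mole, 4.055e5 J mol⁻¹.
Energy required: 2.237e-4 × 4.055e5 = 90.7 J.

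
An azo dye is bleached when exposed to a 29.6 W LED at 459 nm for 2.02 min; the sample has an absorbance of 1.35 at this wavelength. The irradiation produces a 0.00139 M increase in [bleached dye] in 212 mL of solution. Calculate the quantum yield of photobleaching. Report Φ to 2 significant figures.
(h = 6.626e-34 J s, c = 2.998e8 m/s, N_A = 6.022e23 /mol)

Product: (0.00139 M)(0.212 L) = 2.947e-4 mol.
Photon energy at 459 nm: hc/λ = (6.626e-34)(2.998e8)/(459e-9) = 4.328e-19 J.
Energy delivered: (29.6 W)(121.2 s) = 3588 J.
Photons incident: 3588 / 4.328e-19 = 8.290e21, i.e. 8.290e21/6.022e23 = 0.01377 mol.
Fraction absorbed: 1 − 10^(−1.35) = 0.9553.
Photons absorbed: 0.9553 × 0.01377 = 0.01315 mol.
Φ = 2.947e-4 mol / 0.01315 mol photons = 0.022.

Φ = 0.022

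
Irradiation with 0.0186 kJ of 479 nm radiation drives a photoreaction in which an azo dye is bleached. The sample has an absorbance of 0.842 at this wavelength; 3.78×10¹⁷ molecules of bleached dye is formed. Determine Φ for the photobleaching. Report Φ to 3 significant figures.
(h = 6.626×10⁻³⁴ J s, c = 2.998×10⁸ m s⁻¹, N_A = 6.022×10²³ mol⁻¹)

Product: 3.78×10¹⁷ / 6.022×10²³ = 6.277×10⁻⁷ mol.
Photon energy at 479 nm: hc/λ = (6.626×10⁻³⁴)(2.998×10⁸)/(479×10⁻⁹) = 4.147×10⁻¹⁹ J.
Incident energy: 0.0186 kJ = 18.6 J.
Photons incident: 18.6 / 4.147×10⁻¹⁹ = 4.485×10¹⁹, i.e. 4.485×10¹⁹/6.022×10²³ = 7.448×10⁻⁵ mol.
Fraction absorbed: 1 − 10^(−0.842) = 0.8561.
Photons absorbed: 0.8561 × 7.448×10⁻⁵ = 6.376×10⁻⁵ mol.
Φ = 6.277×10⁻⁷ mol / 6.376×10⁻⁵ mol photons = 0.00984.

Φ = 0.00984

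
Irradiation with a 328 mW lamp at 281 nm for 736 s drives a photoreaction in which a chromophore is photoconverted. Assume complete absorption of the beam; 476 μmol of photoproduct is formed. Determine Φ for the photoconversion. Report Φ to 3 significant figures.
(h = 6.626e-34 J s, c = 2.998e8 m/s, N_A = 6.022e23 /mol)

Product: 476 μmol = 4.76e-4 mol.
Photon energy at 281 nm: hc/λ = (6.626e-34)(2.998e8)/(281e-9) = 7.069e-19 J.
Energy delivered: (328 mW)(736 s) = 241.4 J.
Photons incident: 241.4 / 7.069e-19 = 3.415e20, i.e. 3.415e20/6.022e23 = 5.671e-4 mol.
Φ = 4.76e-4 mol / 5.671e-4 mol photons = 0.839.

Φ = 0.839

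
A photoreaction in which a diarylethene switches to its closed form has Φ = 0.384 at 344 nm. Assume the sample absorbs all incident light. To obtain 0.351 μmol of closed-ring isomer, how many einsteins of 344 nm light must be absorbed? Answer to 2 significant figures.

Product: 0.351 μmol = 3.51×10⁻⁷ mol.
Photons that must be absorbed: 3.51×10⁻⁷ / 0.384 = 9.141×10⁻⁷ mol.

9.1×10⁻⁷ einstein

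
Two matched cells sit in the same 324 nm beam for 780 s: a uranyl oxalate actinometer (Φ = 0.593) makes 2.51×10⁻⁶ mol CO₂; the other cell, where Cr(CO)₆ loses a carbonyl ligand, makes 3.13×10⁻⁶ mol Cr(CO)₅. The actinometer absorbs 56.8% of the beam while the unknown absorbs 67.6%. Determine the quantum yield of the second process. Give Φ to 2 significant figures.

Photons absorbed by the actinometer: 2.51×10⁻⁶ / 0.593 = 4.233×10⁻⁶ mol.
Incident flux: 4.233×10⁻⁶ / 0.568 = 7.452×10⁻⁶ einstein.
Absorbed by unknown: 0.676 × 7.452×10⁻⁶ = 5.038×10⁻⁶ mol.
Φ(unknown) = 3.13×10⁻⁶ / 5.038×10⁻⁶ = 0.62.

Φ = 0.62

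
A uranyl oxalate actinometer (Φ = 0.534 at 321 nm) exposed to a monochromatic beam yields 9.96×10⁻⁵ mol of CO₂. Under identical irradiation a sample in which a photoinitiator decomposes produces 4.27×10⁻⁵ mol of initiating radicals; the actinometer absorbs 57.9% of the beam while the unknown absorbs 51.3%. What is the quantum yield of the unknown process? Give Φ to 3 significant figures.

Φ = 0.258

Photons absorbed by the actinometer: 9.96×10⁻⁵ / 0.534 = 1.865×10⁻⁴ mol.
Incident flux: 1.865×10⁻⁴ / 0.579 = 3.221×10⁻⁴ einstein.
Absorbed by unknown: 0.513 × 3.221×10⁻⁴ = 1.652×10⁻⁴ mol.
Φ(unknown) = 4.27×10⁻⁵ / 1.652×10⁻⁴ = 0.258.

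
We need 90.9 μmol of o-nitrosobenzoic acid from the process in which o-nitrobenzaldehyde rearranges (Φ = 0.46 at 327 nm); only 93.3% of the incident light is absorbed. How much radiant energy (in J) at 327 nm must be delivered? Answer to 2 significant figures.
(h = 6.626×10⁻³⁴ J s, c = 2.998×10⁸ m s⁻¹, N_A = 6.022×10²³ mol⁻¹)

Product: 90.9 μmol = 9.09×10⁻⁵ mol.
Photons that must be absorbed: 9.09×10⁻⁵ / 0.46 = 1.976×10⁻⁴ mol.
Incident photons needed: 1.976×10⁻⁴ / 0.933 = 2.118×10⁻⁴ mol.
Photon energy: hc/λ = 6.075×10⁻¹⁹ J; per mole, 3.658×10⁵ J mol⁻¹.
Energy required: 2.118×10⁻⁴ × 3.658×10⁵ = 77 J.

77 J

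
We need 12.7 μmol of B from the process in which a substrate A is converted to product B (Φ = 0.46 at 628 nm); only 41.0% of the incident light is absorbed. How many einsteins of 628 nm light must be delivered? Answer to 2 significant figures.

Product: 12.7 μmol = 1.27×10⁻⁵ mol.
Photons that must be absorbed: 1.27×10⁻⁵ / 0.46 = 2.761×10⁻⁵ mol.
Incident photons needed: 2.761×10⁻⁵ / 0.410 = 6.734×10⁻⁵ mol.

6.7×10⁻⁵ einstein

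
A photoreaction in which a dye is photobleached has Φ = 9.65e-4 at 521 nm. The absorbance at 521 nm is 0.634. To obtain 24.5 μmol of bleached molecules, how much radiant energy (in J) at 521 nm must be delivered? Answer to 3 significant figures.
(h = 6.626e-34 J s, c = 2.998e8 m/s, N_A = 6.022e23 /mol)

7590 J

Product: 24.5 μmol = 2.45e-5 mol.
Photons that must be absorbed: 2.45e-5 / 9.65e-4 = 0.02539 mol.
Fraction absorbed: 1 − 10^(−0.634) = 0.7677.
Incident photons needed: 0.02539 / 0.7677 = 0.03307 mol.
Photon energy: hc/λ = 3.813e-19 J; per mole, 2.296e5 J mol⁻¹.
Energy required: 0.03307 × 2.296e5 = 7590 J.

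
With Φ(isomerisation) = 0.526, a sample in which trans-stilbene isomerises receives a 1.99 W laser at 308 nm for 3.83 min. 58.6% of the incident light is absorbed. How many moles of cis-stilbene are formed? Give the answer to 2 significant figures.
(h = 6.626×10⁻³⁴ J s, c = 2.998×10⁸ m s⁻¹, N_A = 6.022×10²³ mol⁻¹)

3.6×10⁻⁴ mol

Photon energy at 308 nm: hc/λ = (6.626×10⁻³⁴)(2.998×10⁸)/(308×10⁻⁹) = 6.450×10⁻¹⁹ J.
Energy delivered: (1.99 W)(229.8 s) = 457.3 J.
Photons incident: 457.3 / 6.450×10⁻¹⁹ = 7.090×10²⁰, i.e. 7.090×10²⁰/6.022×10²³ = 0.001177 mol.
Photons absorbed: 0.586 × 0.001177 = 6.897×10⁻⁴ mol.
Product: Φ × n_abs = 0.526 × 6.897×10⁻⁴ = 3.628×10⁻⁴ mol.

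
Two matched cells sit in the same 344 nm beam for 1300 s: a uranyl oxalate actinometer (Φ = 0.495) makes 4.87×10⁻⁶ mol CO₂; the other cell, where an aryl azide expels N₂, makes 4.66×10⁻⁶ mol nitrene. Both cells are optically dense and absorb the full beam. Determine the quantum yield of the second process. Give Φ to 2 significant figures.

Photons absorbed by the actinometer: 4.87×10⁻⁶ / 0.495 = 9.838×10⁻⁶ mol.
Φ(unknown) = 4.66×10⁻⁶ / 9.838×10⁻⁶ = 0.47.

Φ = 0.47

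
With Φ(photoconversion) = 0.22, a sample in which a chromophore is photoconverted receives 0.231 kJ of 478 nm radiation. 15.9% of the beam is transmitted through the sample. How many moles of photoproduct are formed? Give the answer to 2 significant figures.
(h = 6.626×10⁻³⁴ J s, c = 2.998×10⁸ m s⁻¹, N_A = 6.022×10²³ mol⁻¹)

1.7×10⁻⁴ mol

Photon energy at 478 nm: hc/λ = (6.626×10⁻³⁴)(2.998×10⁸)/(478×10⁻⁹) = 4.156×10⁻¹⁹ J.
Incident energy: 0.231 kJ = 231 J.
Photons incident: 231 / 4.156×10⁻¹⁹ = 5.558×10²⁰, i.e. 5.558×10²⁰/6.022×10²³ = 9.229×10⁻⁴ mol.
Fraction absorbed: 1 − 15.9/100 = 0.8410.
Photons absorbed: 0.8410 × 9.229×10⁻⁴ = 7.762×10⁻⁴ mol.
Product: Φ × n_abs = 0.22 × 7.762×10⁻⁴ = 1.708×10⁻⁴ mol.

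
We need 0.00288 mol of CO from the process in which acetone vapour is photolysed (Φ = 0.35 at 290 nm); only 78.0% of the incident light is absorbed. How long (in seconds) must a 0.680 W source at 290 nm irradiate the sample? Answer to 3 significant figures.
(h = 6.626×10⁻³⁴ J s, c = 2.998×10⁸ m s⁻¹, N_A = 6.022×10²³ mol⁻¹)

Photons that must be absorbed: 0.00288 / 0.35 = 0.008229 mol.
Incident photons needed: 0.008229 / 0.780 = 0.01055 mol.
Photon energy: hc/λ = 6.850×10⁻¹⁹ J; per mole, 4.125×10⁵ J mol⁻¹.
Energy required: 0.01055 × 4.125×10⁵ = 4352 J.
Time: 4352 J / 0.68 W = 6400 s.

t ≈ 6400 s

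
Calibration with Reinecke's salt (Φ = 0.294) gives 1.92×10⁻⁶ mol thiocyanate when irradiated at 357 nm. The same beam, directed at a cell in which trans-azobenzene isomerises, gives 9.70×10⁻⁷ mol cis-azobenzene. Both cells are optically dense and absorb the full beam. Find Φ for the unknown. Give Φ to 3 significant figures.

Photons absorbed by the actinometer: 1.92×10⁻⁶ / 0.294 = 6.531×10⁻⁶ mol.
Φ(unknown) = 9.70×10⁻⁷ / 6.531×10⁻⁶ = 0.149.

Φ = 0.149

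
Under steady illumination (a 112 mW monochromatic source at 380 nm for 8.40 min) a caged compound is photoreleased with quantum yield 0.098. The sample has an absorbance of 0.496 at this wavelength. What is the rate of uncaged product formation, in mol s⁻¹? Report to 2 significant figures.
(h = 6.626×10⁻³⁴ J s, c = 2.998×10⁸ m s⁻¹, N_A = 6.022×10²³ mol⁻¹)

Photon energy at 380 nm: hc/λ = (6.626×10⁻³⁴)(2.998×10⁸)/(380×10⁻⁹) = 5.228×10⁻¹⁹ J.
Energy delivered: (112 mW)(504 s) = 56.45 J.
Photons incident: 56.45 / 5.228×10⁻¹⁹ = 1.080×10²⁰, i.e. 1.080×10²⁰/6.022×10²³ = 1.793×10⁻⁴ mol.
Fraction absorbed: 1 − 10^(−0.496) = 0.6808.
Photons absorbed: 0.6808 × 1.793×10⁻⁴ = 1.221×10⁻⁴ mol.
Product formed: 0.098 × 1.221×10⁻⁴ = 1.197×10⁻⁵ mol.
Rate: 1.197×10⁻⁵ / 504 s = 2.4×10⁻⁸ mol s⁻¹.

2.4×10⁻⁸ mol s⁻¹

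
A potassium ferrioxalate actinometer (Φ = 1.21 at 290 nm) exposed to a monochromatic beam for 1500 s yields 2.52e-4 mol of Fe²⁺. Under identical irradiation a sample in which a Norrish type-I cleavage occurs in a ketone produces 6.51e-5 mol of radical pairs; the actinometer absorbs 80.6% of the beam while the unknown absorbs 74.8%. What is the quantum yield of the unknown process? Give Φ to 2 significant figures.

Φ = 0.34

Photons absorbed by the actinometer: 2.52e-4 / 1.21 = 2.083e-4 mol.
Incident flux: 2.083e-4 / 0.806 = 2.584e-4 einstein.
Absorbed by unknown: 0.748 × 2.584e-4 = 1.933e-4 mol.
Φ(unknown) = 6.51e-5 / 1.933e-4 = 0.34.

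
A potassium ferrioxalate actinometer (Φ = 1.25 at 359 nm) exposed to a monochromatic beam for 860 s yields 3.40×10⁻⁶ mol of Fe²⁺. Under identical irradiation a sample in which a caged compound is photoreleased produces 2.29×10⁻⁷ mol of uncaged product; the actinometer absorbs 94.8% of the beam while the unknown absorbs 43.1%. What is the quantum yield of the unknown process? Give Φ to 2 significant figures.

Φ = 0.19

Photons absorbed by the actinometer: 3.40×10⁻⁶ / 1.25 = 2.720×10⁻⁶ mol.
Incident flux: 2.720×10⁻⁶ / 0.948 = 2.869×10⁻⁶ einstein.
Absorbed by unknown: 0.431 × 2.869×10⁻⁶ = 1.237×10⁻⁶ mol.
Φ(unknown) = 2.29×10⁻⁷ / 1.237×10⁻⁶ = 0.19.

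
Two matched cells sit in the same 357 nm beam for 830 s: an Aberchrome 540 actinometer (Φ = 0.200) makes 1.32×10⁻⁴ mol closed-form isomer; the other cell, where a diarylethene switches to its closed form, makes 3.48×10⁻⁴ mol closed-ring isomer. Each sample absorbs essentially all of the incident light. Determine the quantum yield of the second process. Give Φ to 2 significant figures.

Φ = 0.53

Photons absorbed by the actinometer: 1.32×10⁻⁴ / 0.200 = 6.600×10⁻⁴ mol.
Φ(unknown) = 3.48×10⁻⁴ / 6.600×10⁻⁴ = 0.53.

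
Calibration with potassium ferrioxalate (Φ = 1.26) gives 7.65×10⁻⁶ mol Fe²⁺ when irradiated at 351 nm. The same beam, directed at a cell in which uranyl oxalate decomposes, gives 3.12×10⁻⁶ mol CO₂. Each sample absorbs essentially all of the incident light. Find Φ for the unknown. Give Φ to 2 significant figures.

Φ = 0.51

Photons absorbed by the actinometer: 7.65×10⁻⁶ / 1.26 = 6.071×10⁻⁶ mol.
Φ(unknown) = 3.12×10⁻⁶ / 6.071×10⁻⁶ = 0.51.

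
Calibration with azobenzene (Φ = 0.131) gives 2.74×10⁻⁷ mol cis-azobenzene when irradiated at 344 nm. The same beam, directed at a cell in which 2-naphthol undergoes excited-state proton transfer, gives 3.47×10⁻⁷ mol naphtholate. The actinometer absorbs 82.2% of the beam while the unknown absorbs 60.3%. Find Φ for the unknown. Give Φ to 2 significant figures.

Photons absorbed by the actinometer: 2.74×10⁻⁷ / 0.131 = 2.092×10⁻⁶ mol.
Incident flux: 2.092×10⁻⁶ / 0.822 = 2.545×10⁻⁶ einstein.
Absorbed by unknown: 0.603 × 2.545×10⁻⁶ = 1.535×10⁻⁶ mol.
Φ(unknown) = 3.47×10⁻⁷ / 1.535×10⁻⁶ = 0.23.

Φ = 0.23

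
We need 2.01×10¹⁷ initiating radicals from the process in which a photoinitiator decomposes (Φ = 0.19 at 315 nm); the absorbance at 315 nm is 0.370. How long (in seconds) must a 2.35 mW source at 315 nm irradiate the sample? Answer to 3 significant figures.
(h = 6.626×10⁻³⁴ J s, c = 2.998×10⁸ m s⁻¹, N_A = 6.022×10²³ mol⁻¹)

Product: 2.01×10¹⁷ / 6.022×10²³ = 3.338×10⁻⁷ mol.
Photons that must be absorbed: 3.338×10⁻⁷ / 0.19 = 1.757×10⁻⁶ mol.
Fraction absorbed: 1 − 10^(−0.370) = 0.5734.
Incident photons needed: 1.757×10⁻⁶ / 0.5734 = 3.064×10⁻⁶ mol.
Photon energy: hc/λ = 6.306×10⁻¹⁹ J; per mole, 3.797×10⁵ J mol⁻¹.
Energy required: 3.064×10⁻⁶ × 3.797×10⁵ = 1.163 J.
Time: 1.163 J / 0.00235 W = 495 s.

t ≈ 495 s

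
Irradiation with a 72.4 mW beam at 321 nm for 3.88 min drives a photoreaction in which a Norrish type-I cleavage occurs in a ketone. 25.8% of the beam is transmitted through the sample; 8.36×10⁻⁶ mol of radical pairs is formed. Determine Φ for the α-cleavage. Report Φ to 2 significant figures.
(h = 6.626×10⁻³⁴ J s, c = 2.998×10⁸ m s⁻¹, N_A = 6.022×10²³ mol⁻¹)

Photon energy at 321 nm: hc/λ = (6.626×10⁻³⁴)(2.998×10⁸)/(321×10⁻⁹) = 6.188×10⁻¹⁹ J.
Energy delivered: (72.4 mW)(232.8 s) = 16.85 J.
Photons incident: 16.85 / 6.188×10⁻¹⁹ = 2.723×10¹⁹, i.e. 2.723×10¹⁹/6.022×10²³ = 4.522×10⁻⁵ mol.
Fraction absorbed: 1 − 25.8/100 = 0.7420.
Photons absorbed: 0.7420 × 4.522×10⁻⁵ = 3.355×10⁻⁵ mol.
Φ = 8.36×10⁻⁶ mol / 3.355×10⁻⁵ mol photons = 0.25.

Φ = 0.25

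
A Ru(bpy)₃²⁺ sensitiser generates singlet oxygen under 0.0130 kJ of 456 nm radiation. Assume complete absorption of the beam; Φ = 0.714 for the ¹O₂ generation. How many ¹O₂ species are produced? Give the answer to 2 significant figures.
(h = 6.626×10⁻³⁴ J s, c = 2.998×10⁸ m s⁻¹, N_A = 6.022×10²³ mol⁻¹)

Photon energy at 456 nm: hc/λ = (6.626×10⁻³⁴)(2.998×10⁸)/(456×10⁻⁹) = 4.356×10⁻¹⁹ J.
Incident energy: 0.0130 kJ = 13.0 J.
Photons incident: 13.0 / 4.356×10⁻¹⁹ = 2.984×10¹⁹, i.e. 2.984×10¹⁹/6.022×10²³ = 4.955×10⁻⁵ mol.
Product: Φ × n_abs = 0.714 × 4.955×10⁻⁵ = 3.538×10⁻⁵ mol.
As a count: 3.538×10⁻⁵ × 6.022×10²³ = 2.1×10¹⁹.

2.1×10¹⁹ species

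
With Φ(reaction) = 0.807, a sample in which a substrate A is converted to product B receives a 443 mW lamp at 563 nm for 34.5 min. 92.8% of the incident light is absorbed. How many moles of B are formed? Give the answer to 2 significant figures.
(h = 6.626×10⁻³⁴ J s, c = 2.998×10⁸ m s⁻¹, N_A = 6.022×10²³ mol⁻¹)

0.0032 mol

Photon energy at 563 nm: hc/λ = (6.626×10⁻³⁴)(2.998×10⁸)/(563×10⁻⁹) = 3.528×10⁻¹⁹ J.
Energy delivered: (443 mW)(2070 s) = 917.0 J.
Photons incident: 917.0 / 3.528×10⁻¹⁹ = 2.599×10²¹, i.e. 2.599×10²¹/6.022×10²³ = 0.004316 mol.
Photons absorbed: 0.928 × 0.004316 = 0.004005 mol.
Product: Φ × n_abs = 0.807 × 0.004005 = 0.003232 mol.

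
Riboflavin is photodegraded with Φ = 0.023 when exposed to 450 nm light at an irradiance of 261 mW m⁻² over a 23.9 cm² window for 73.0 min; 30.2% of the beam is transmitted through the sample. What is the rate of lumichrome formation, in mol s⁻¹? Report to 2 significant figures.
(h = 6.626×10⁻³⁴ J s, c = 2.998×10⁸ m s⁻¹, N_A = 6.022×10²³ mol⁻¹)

3.8×10⁻¹¹ mol s⁻¹

Photon energy at 450 nm: hc/λ = (6.626×10⁻³⁴)(2.998×10⁸)/(450×10⁻⁹) = 4.414×10⁻¹⁹ J.
Energy delivered: (261 mW m⁻²)(23.9×10⁻⁴ m²)(4380 s) = 2.732 J.
Photons incident: 2.732 / 4.414×10⁻¹⁹ = 6.189×10¹⁸, i.e. 6.189×10¹⁸/6.022×10²³ = 1.028×10⁻⁵ mol.
Fraction absorbed: 1 − 30.2/100 = 0.6980.
Photons absorbed: 0.6980 × 1.028×10⁻⁵ = 7.175×10⁻⁶ mol.
Product formed: 0.023 × 7.175×10⁻⁶ = 1.650×10⁻⁷ mol.
Rate: 1.650×10⁻⁷ / 4380 s = 3.8×10⁻¹¹ mol s⁻¹.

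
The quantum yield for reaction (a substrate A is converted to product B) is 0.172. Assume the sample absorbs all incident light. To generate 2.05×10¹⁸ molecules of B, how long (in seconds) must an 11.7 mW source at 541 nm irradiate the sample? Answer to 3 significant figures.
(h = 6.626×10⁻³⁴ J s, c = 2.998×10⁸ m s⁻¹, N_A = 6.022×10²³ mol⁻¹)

t ≈ 374 s

Product: 2.05×10¹⁸ / 6.022×10²³ = 3.404×10⁻⁶ mol.
Photons that must be absorbed: 3.404×10⁻⁶ / 0.172 = 1.979×10⁻⁵ mol.
Photon energy: hc/λ = 3.672×10⁻¹⁹ J; per mole, 2.211×10⁵ J mol⁻¹.
Energy required: 1.979×10⁻⁵ × 2.211×10⁵ = 4.376 J.
Time: 4.376 J / 0.0117 W = 374 s.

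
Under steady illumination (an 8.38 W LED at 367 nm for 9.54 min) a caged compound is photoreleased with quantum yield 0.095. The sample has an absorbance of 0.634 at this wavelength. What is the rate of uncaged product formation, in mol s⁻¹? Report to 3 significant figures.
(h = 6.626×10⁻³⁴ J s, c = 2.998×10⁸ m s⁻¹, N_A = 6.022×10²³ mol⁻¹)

1.88×10⁻⁶ mol s⁻¹

Photon energy at 367 nm: hc/λ = (6.626×10⁻³⁴)(2.998×10⁸)/(367×10⁻⁹) = 5.413×10⁻¹⁹ J.
Energy delivered: (8.38 W)(572.4 s) = 4797 J.
Photons incident: 4797 / 5.413×10⁻¹⁹ = 8.862×10²¹, i.e. 8.862×10²¹/6.022×10²³ = 0.01472 mol.
Fraction absorbed: 1 − 10^(−0.634) = 0.7677.
Photons absorbed: 0.7677 × 0.01472 = 0.01130 mol.
Product formed: 0.095 × 0.01130 = 0.001074 mol.
Rate: 0.001074 / 572.4 s = 1.88×10⁻⁶ mol s⁻¹.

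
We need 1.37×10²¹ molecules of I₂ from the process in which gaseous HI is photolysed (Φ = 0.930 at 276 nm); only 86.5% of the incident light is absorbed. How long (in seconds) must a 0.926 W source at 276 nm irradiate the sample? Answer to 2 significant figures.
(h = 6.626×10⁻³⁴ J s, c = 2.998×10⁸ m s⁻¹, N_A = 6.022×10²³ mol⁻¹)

t ≈ 1300 s

Product: 1.37×10²¹ / 6.022×10²³ = 0.002275 mol.
Photons that must be absorbed: 0.002275 / 0.930 = 0.002446 mol.
Incident photons needed: 0.002446 / 0.865 = 0.002828 mol.
Photon energy: hc/λ = 7.197×10⁻¹⁹ J; per mole, 4.334×10⁵ J mol⁻¹.
Energy required: 0.002828 × 4.334×10⁵ = 1226 J.
Time: 1226 J / 0.926 W = 1300 s.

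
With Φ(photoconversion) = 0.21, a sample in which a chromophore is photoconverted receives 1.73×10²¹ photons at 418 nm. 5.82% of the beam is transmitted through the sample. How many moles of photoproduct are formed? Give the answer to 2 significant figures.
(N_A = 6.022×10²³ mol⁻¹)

Moles of photons: 1.73×10²¹ / 6.022×10²³ = 0.002873 mol.
Fraction absorbed: 1 − 5.82/100 = 0.9418.
Photons absorbed: 0.9418 × 0.002873 = 0.002706 mol.
Product: Φ × n_abs = 0.21 × 0.002706 = 5.683×10⁻⁴ mol.

5.7×10⁻⁴ mol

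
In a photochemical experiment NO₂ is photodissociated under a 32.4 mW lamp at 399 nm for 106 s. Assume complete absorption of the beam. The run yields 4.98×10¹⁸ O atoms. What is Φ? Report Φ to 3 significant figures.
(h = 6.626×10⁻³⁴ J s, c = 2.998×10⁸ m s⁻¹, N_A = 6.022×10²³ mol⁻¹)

Φ = 0.722

Product: 4.98×10¹⁸ / 6.022×10²³ = 8.270×10⁻⁶ mol.
Photon energy at 399 nm: hc/λ = (6.626×10⁻³⁴)(2.998×10⁸)/(399×10⁻⁹) = 4.979×10⁻¹⁹ J.
Energy delivered: (32.4 mW)(106 s) = 3.434 J.
Photons incident: 3.434 / 4.979×10⁻¹⁹ = 6.897×10¹⁸, i.e. 6.897×10¹⁸/6.022×10²³ = 1.145×10⁻⁵ mol.
Φ = 8.270×10⁻⁶ mol / 1.145×10⁻⁵ mol photons = 0.722.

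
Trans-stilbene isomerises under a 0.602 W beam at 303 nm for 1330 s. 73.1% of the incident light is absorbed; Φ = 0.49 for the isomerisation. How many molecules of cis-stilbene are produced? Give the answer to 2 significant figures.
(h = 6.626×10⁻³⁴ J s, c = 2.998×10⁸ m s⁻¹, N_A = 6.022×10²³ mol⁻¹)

4.4×10²⁰ molecules

Photon energy at 303 nm: hc/λ = (6.626×10⁻³⁴)(2.998×10⁸)/(303×10⁻⁹) = 6.556×10⁻¹⁹ J.
Energy delivered: (0.602 W)(1330 s) = 800.7 J.
Photons incident: 800.7 / 6.556×10⁻¹⁹ = 1.221×10²¹, i.e. 1.221×10²¹/6.022×10²³ = 0.002028 mol.
Photons absorbed: 0.731 × 0.002028 = 0.001482 mol.
Product: Φ × n_abs = 0.49 × 0.001482 = 7.262×10⁻⁴ mol.
As a count: 7.262×10⁻⁴ × 6.022×10²³ = 4.4×10²⁰.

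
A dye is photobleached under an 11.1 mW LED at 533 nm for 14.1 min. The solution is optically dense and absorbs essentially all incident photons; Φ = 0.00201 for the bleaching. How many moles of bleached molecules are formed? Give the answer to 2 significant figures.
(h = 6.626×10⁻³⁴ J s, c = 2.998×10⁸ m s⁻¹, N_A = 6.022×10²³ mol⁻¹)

8.4×10⁻⁸ mol

Photon energy at 533 nm: hc/λ = (6.626×10⁻³⁴)(2.998×10⁸)/(533×10⁻⁹) = 3.727×10⁻¹⁹ J.
Energy delivered: (11.1 mW)(846 s) = 9.391 J.
Photons incident: 9.391 / 3.727×10⁻¹⁹ = 2.520×10¹⁹, i.e. 2.520×10¹⁹/6.022×10²³ = 4.185×10⁻⁵ mol.
Product: Φ × n_abs = 0.00201 × 4.185×10⁻⁵ = 8.412×10⁻⁸ mol.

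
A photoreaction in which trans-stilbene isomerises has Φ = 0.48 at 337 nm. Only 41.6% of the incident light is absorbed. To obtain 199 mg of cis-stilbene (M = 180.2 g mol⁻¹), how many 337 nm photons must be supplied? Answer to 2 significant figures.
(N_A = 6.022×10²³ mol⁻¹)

Product: 199 mg / 180.2 g mol⁻¹ = 0.001104 mol.
Photons that must be absorbed: 0.001104 / 0.48 = 0.002300 mol.
Incident photons needed: 0.002300 / 0.416 = 0.005529 mol.
Photon count: 0.005529 × 6.022×10²³ = 3.3×10²¹.

3.3×10²¹ photons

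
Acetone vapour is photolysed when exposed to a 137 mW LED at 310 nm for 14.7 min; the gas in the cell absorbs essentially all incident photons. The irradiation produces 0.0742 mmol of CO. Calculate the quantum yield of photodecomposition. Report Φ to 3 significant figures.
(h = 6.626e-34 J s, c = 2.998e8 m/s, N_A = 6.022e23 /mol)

Product: 0.0742 mmol = 7.42e-5 mol.
Photon energy at 310 nm: hc/λ = (6.626e-34)(2.998e8)/(310e-9) = 6.408e-19 J.
Energy delivered: (137 mW)(882 s) = 120.8 J.
Photons incident: 120.8 / 6.408e-19 = 1.885e20, i.e. 1.885e20/6.022e23 = 3.130e-4 mol.
Φ = 7.42e-5 mol / 3.130e-4 mol photons = 0.237.

Φ = 0.237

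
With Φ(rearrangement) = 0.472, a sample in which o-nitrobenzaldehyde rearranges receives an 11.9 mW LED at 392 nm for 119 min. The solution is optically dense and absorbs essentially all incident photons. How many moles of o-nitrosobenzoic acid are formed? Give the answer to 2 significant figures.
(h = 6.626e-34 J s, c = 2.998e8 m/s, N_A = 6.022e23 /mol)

1.3e-4 mol

Photon energy at 392 nm: hc/λ = (6.626e-34)(2.998e8)/(392e-9) = 5.068e-19 J.
Energy delivered: (11.9 mW)(7140 s) = 84.97 J.
Photons incident: 84.97 / 5.068e-19 = 1.677e20, i.e. 1.677e20/6.022e23 = 2.785e-4 mol.
Product: Φ × n_abs = 0.472 × 2.785e-4 = 1.315e-4 mol.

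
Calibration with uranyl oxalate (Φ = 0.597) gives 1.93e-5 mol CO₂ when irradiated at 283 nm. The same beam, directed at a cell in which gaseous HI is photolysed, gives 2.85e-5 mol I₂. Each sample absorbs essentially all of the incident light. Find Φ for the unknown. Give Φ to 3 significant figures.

Φ = 0.882

Photons absorbed by the actinometer: 1.93e-5 / 0.597 = 3.233e-5 mol.
Φ(unknown) = 2.85e-5 / 3.233e-5 = 0.882.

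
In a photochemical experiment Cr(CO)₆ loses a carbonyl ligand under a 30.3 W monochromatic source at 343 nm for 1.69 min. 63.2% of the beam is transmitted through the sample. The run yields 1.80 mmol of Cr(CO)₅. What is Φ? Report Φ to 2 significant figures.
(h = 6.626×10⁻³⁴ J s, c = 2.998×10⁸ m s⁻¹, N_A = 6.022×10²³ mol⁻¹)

Product: 1.80 mmol = 0.00180 mol.
Photon energy at 343 nm: hc/λ = (6.626×10⁻³⁴)(2.998×10⁸)/(343×10⁻⁹) = 5.791×10⁻¹⁹ J.
Energy delivered: (30.3 W)(101.4 s) = 3072 J.
Photons incident: 3072 / 5.791×10⁻¹⁹ = 5.305×10²¹, i.e. 5.305×10²¹/6.022×10²³ = 0.008809 mol.
Fraction absorbed: 1 − 63.2/100 = 0.3680.
Photons absorbed: 0.3680 × 0.008809 = 0.003242 mol.
Φ = 0.00180 mol / 0.003242 mol photons = 0.56.

Φ = 0.56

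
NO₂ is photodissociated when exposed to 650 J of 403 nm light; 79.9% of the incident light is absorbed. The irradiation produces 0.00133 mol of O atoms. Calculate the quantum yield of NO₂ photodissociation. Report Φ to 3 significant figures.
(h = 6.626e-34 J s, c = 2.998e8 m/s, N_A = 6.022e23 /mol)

Φ = 0.760

Photon energy at 403 nm: hc/λ = (6.626e-34)(2.998e8)/(403e-9) = 4.929e-19 J.
Photons incident: 650 / 4.929e-19 = 1.319e21, i.e. 1.319e21/6.022e23 = 0.002190 mol.
Photons absorbed: 0.799 × 0.002190 = 0.001750 mol.
Φ = 0.00133 mol / 0.001750 mol photons = 0.760.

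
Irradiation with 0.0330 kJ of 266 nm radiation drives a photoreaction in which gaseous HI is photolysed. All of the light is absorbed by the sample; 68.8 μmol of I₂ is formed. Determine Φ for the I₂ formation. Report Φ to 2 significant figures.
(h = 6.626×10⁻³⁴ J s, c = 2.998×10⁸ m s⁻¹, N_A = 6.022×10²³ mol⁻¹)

Φ = 0.94

Product: 68.8 μmol = 6.88×10⁻⁵ mol.
Photon energy at 266 nm: hc/λ = (6.626×10⁻³⁴)(2.998×10⁸)/(266×10⁻⁹) = 7.468×10⁻¹⁹ J.
Incident energy: 0.0330 kJ = 33.0 J.
Photons incident: 33.0 / 7.468×10⁻¹⁹ = 4.419×10¹⁹, i.e. 4.419×10¹⁹/6.022×10²³ = 7.338×10⁻⁵ mol.
Φ = 6.88×10⁻⁵ mol / 7.338×10⁻⁵ mol photons = 0.94.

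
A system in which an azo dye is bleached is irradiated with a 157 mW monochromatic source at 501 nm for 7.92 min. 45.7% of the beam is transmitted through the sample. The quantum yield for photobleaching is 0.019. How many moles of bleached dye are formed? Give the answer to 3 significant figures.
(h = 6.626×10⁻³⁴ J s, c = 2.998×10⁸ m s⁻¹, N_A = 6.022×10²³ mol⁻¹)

3.22×10⁻⁶ mol

Photon energy at 501 nm: hc/λ = (6.626×10⁻³⁴)(2.998×10⁸)/(501×10⁻⁹) = 3.965×10⁻¹⁹ J.
Energy delivered: (157 mW)(475.2 s) = 74.61 J.
Photons incident: 74.61 / 3.965×10⁻¹⁹ = 1.882×10²⁰, i.e. 1.882×10²⁰/6.022×10²³ = 3.125×10⁻⁴ mol.
Fraction absorbed: 1 − 45.7/100 = 0.5430.
Photons absorbed: 0.5430 × 3.125×10⁻⁴ = 1.697×10⁻⁴ mol.
Product: Φ × n_abs = 0.019 × 1.697×10⁻⁴ = 3.224×10⁻⁶ mol.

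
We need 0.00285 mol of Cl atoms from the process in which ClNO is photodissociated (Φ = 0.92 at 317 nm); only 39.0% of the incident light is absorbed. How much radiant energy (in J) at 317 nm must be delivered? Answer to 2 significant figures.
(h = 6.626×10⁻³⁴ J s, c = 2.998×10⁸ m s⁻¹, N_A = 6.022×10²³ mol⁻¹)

Photons that must be absorbed: 0.00285 / 0.92 = 0.003098 mol.
Incident photons needed: 0.003098 / 0.390 = 0.007944 mol.
Photon energy: hc/λ = 6.266×10⁻¹⁹ J; per mole, 3.773×10⁵ J mol⁻¹.
Energy required: 0.007944 × 3.773×10⁵ = 3000 J.

3000 J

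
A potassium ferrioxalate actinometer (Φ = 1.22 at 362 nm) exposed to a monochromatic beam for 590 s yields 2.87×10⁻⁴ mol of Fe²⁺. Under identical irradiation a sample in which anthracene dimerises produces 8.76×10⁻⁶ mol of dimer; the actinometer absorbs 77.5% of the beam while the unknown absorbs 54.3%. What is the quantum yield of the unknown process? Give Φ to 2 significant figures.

Φ = 0.053

Photons absorbed by the actinometer: 2.87×10⁻⁴ / 1.22 = 2.352×10⁻⁴ mol.
Incident flux: 2.352×10⁻⁴ / 0.775 = 3.035×10⁻⁴ einstein.
Absorbed by unknown: 0.543 × 3.035×10⁻⁴ = 1.648×10⁻⁴ mol.
Φ(unknown) = 8.76×10⁻⁶ / 1.648×10⁻⁴ = 0.053.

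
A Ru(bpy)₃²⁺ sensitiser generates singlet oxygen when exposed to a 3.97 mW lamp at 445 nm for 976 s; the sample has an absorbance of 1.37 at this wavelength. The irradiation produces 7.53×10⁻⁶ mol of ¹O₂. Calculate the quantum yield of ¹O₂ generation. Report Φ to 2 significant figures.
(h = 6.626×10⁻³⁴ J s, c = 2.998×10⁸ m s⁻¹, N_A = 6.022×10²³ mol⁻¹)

Photon energy at 445 nm: hc/λ = (6.626×10⁻³⁴)(2.998×10⁸)/(445×10⁻⁹) = 4.464×10⁻¹⁹ J.
Energy delivered: (3.97 mW)(976 s) = 3.875 J.
Photons incident: 3.875 / 4.464×10⁻¹⁹ = 8.681×10¹⁸, i.e. 8.681×10¹⁸/6.022×10²³ = 1.442×10⁻⁵ mol.
Fraction absorbed: 1 − 10^(−1.37) = 0.9573.
Photons absorbed: 0.9573 × 1.442×10⁻⁵ = 1.380×10⁻⁵ mol.
Φ = 7.53×10⁻⁶ mol / 1.380×10⁻⁵ mol photons = 0.55.

Φ = 0.55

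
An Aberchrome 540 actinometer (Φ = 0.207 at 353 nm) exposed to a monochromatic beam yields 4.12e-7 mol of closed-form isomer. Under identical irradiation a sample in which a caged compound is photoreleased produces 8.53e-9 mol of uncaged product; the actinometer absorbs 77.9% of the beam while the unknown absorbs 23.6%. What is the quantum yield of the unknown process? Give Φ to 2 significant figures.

Photons absorbed by the actinometer: 4.12e-7 / 0.207 = 1.990e-6 mol.
Incident flux: 1.990e-6 / 0.779 = 2.555e-6 einstein.
Absorbed by unknown: 0.236 × 2.555e-6 = 6.030e-7 mol.
Φ(unknown) = 8.53e-9 / 6.030e-7 = 0.014.

Φ = 0.014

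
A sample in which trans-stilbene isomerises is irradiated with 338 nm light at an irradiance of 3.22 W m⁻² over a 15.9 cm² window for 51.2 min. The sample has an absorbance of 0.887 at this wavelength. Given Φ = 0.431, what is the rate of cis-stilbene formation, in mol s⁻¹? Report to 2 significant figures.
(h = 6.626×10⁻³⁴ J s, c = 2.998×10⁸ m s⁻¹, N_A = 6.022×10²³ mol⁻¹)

Photon energy at 338 nm: hc/λ = (6.626×10⁻³⁴)(2.998×10⁸)/(338×10⁻⁹) = 5.877×10⁻¹⁹ J.
Energy delivered: (3.22 W m⁻²)(15.9×10⁻⁴ m²)(3072 s) = 15.73 J.
Photons incident: 15.73 / 5.877×10⁻¹⁹ = 2.677×10¹⁹, i.e. 2.677×10¹⁹/6.022×10²³ = 4.445×10⁻⁵ mol.
Fraction absorbed: 1 − 10^(−0.887) = 0.8703.
Photons absorbed: 0.8703 × 4.445×10⁻⁵ = 3.868×10⁻⁵ mol.
Product formed: 0.431 × 3.868×10⁻⁵ = 1.667×10⁻⁵ mol.
Rate: 1.667×10⁻⁵ / 3072 s = 5.4×10⁻⁹ mol s⁻¹.

5.4×10⁻⁹ mol s⁻¹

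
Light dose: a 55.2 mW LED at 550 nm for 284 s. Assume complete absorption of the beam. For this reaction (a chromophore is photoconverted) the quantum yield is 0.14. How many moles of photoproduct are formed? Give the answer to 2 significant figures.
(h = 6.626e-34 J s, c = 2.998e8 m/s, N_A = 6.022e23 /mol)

1.0e-5 mol

Photon energy at 550 nm: hc/λ = (6.626e-34)(2.998e8)/(550e-9) = 3.612e-19 J.
Energy delivered: (55.2 mW)(284 s) = 15.68 J.
Photons incident: 15.68 / 3.612e-19 = 4.341e19, i.e. 4.341e19/6.022e23 = 7.209e-5 mol.
Product: Φ × n_abs = 0.14 × 7.209e-5 = 1.009e-5 mol.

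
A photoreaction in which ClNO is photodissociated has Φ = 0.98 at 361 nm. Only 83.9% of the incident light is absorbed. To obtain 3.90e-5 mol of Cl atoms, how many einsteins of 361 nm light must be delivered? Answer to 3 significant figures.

4.74e-5 einstein

Photons that must be absorbed: 3.90e-5 / 0.98 = 3.980e-5 mol.
Incident photons needed: 3.980e-5 / 0.839 = 4.744e-5 mol.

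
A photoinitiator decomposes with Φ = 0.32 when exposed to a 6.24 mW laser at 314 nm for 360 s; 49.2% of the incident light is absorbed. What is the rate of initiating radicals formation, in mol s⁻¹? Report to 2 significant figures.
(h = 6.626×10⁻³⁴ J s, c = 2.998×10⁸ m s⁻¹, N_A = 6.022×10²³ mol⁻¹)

2.6×10⁻⁹ mol s⁻¹

Photon energy at 314 nm: hc/λ = (6.626×10⁻³⁴)(2.998×10⁸)/(314×10⁻⁹) = 6.326×10⁻¹⁹ J.
Energy delivered: (6.24 mW)(360 s) = 2.246 J.
Photons incident: 2.246 / 6.326×10⁻¹⁹ = 3.550×10¹⁸, i.e. 3.550×10¹⁸/6.022×10²³ = 5.895×10⁻⁶ mol.
Photons absorbed: 0.492 × 5.895×10⁻⁶ = 2.900×10⁻⁶ mol.
Product formed: 0.32 × 2.900×10⁻⁶ = 9.280×10⁻⁷ mol.
Rate: 9.280×10⁻⁷ / 360 s = 2.6×10⁻⁹ mol s⁻¹.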